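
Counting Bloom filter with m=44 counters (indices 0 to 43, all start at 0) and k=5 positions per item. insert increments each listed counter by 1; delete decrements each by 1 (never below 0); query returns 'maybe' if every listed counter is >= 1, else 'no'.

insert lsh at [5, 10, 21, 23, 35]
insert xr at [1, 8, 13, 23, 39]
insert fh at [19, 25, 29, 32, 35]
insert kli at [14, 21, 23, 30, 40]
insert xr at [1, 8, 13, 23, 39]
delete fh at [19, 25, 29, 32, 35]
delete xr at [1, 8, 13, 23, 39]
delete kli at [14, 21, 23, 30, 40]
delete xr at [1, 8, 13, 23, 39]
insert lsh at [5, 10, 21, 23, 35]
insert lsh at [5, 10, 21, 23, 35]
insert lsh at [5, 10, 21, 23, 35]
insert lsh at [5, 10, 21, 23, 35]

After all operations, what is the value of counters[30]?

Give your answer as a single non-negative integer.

Answer: 0

Derivation:
Step 1: insert lsh at [5, 10, 21, 23, 35] -> counters=[0,0,0,0,0,1,0,0,0,0,1,0,0,0,0,0,0,0,0,0,0,1,0,1,0,0,0,0,0,0,0,0,0,0,0,1,0,0,0,0,0,0,0,0]
Step 2: insert xr at [1, 8, 13, 23, 39] -> counters=[0,1,0,0,0,1,0,0,1,0,1,0,0,1,0,0,0,0,0,0,0,1,0,2,0,0,0,0,0,0,0,0,0,0,0,1,0,0,0,1,0,0,0,0]
Step 3: insert fh at [19, 25, 29, 32, 35] -> counters=[0,1,0,0,0,1,0,0,1,0,1,0,0,1,0,0,0,0,0,1,0,1,0,2,0,1,0,0,0,1,0,0,1,0,0,2,0,0,0,1,0,0,0,0]
Step 4: insert kli at [14, 21, 23, 30, 40] -> counters=[0,1,0,0,0,1,0,0,1,0,1,0,0,1,1,0,0,0,0,1,0,2,0,3,0,1,0,0,0,1,1,0,1,0,0,2,0,0,0,1,1,0,0,0]
Step 5: insert xr at [1, 8, 13, 23, 39] -> counters=[0,2,0,0,0,1,0,0,2,0,1,0,0,2,1,0,0,0,0,1,0,2,0,4,0,1,0,0,0,1,1,0,1,0,0,2,0,0,0,2,1,0,0,0]
Step 6: delete fh at [19, 25, 29, 32, 35] -> counters=[0,2,0,0,0,1,0,0,2,0,1,0,0,2,1,0,0,0,0,0,0,2,0,4,0,0,0,0,0,0,1,0,0,0,0,1,0,0,0,2,1,0,0,0]
Step 7: delete xr at [1, 8, 13, 23, 39] -> counters=[0,1,0,0,0,1,0,0,1,0,1,0,0,1,1,0,0,0,0,0,0,2,0,3,0,0,0,0,0,0,1,0,0,0,0,1,0,0,0,1,1,0,0,0]
Step 8: delete kli at [14, 21, 23, 30, 40] -> counters=[0,1,0,0,0,1,0,0,1,0,1,0,0,1,0,0,0,0,0,0,0,1,0,2,0,0,0,0,0,0,0,0,0,0,0,1,0,0,0,1,0,0,0,0]
Step 9: delete xr at [1, 8, 13, 23, 39] -> counters=[0,0,0,0,0,1,0,0,0,0,1,0,0,0,0,0,0,0,0,0,0,1,0,1,0,0,0,0,0,0,0,0,0,0,0,1,0,0,0,0,0,0,0,0]
Step 10: insert lsh at [5, 10, 21, 23, 35] -> counters=[0,0,0,0,0,2,0,0,0,0,2,0,0,0,0,0,0,0,0,0,0,2,0,2,0,0,0,0,0,0,0,0,0,0,0,2,0,0,0,0,0,0,0,0]
Step 11: insert lsh at [5, 10, 21, 23, 35] -> counters=[0,0,0,0,0,3,0,0,0,0,3,0,0,0,0,0,0,0,0,0,0,3,0,3,0,0,0,0,0,0,0,0,0,0,0,3,0,0,0,0,0,0,0,0]
Step 12: insert lsh at [5, 10, 21, 23, 35] -> counters=[0,0,0,0,0,4,0,0,0,0,4,0,0,0,0,0,0,0,0,0,0,4,0,4,0,0,0,0,0,0,0,0,0,0,0,4,0,0,0,0,0,0,0,0]
Step 13: insert lsh at [5, 10, 21, 23, 35] -> counters=[0,0,0,0,0,5,0,0,0,0,5,0,0,0,0,0,0,0,0,0,0,5,0,5,0,0,0,0,0,0,0,0,0,0,0,5,0,0,0,0,0,0,0,0]
Final counters=[0,0,0,0,0,5,0,0,0,0,5,0,0,0,0,0,0,0,0,0,0,5,0,5,0,0,0,0,0,0,0,0,0,0,0,5,0,0,0,0,0,0,0,0] -> counters[30]=0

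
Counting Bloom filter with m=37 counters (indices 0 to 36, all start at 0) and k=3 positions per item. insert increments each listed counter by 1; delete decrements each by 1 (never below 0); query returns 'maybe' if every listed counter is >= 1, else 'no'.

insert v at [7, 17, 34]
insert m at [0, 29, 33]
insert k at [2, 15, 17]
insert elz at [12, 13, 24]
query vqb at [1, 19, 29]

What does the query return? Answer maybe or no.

Step 1: insert v at [7, 17, 34] -> counters=[0,0,0,0,0,0,0,1,0,0,0,0,0,0,0,0,0,1,0,0,0,0,0,0,0,0,0,0,0,0,0,0,0,0,1,0,0]
Step 2: insert m at [0, 29, 33] -> counters=[1,0,0,0,0,0,0,1,0,0,0,0,0,0,0,0,0,1,0,0,0,0,0,0,0,0,0,0,0,1,0,0,0,1,1,0,0]
Step 3: insert k at [2, 15, 17] -> counters=[1,0,1,0,0,0,0,1,0,0,0,0,0,0,0,1,0,2,0,0,0,0,0,0,0,0,0,0,0,1,0,0,0,1,1,0,0]
Step 4: insert elz at [12, 13, 24] -> counters=[1,0,1,0,0,0,0,1,0,0,0,0,1,1,0,1,0,2,0,0,0,0,0,0,1,0,0,0,0,1,0,0,0,1,1,0,0]
Query vqb: check counters[1]=0 counters[19]=0 counters[29]=1 -> no

Answer: no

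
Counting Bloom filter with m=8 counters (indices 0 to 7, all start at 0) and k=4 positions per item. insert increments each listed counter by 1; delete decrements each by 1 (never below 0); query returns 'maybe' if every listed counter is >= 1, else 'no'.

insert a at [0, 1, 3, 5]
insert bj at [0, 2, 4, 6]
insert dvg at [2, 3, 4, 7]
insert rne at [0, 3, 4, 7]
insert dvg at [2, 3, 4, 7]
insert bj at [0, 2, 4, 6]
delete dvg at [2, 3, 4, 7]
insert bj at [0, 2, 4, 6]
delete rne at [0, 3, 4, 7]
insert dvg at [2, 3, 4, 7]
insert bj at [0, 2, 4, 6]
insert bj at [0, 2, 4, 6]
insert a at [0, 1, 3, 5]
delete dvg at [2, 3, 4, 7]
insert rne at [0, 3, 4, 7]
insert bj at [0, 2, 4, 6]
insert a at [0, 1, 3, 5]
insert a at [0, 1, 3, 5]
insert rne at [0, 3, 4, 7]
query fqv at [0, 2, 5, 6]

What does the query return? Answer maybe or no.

Answer: maybe

Derivation:
Step 1: insert a at [0, 1, 3, 5] -> counters=[1,1,0,1,0,1,0,0]
Step 2: insert bj at [0, 2, 4, 6] -> counters=[2,1,1,1,1,1,1,0]
Step 3: insert dvg at [2, 3, 4, 7] -> counters=[2,1,2,2,2,1,1,1]
Step 4: insert rne at [0, 3, 4, 7] -> counters=[3,1,2,3,3,1,1,2]
Step 5: insert dvg at [2, 3, 4, 7] -> counters=[3,1,3,4,4,1,1,3]
Step 6: insert bj at [0, 2, 4, 6] -> counters=[4,1,4,4,5,1,2,3]
Step 7: delete dvg at [2, 3, 4, 7] -> counters=[4,1,3,3,4,1,2,2]
Step 8: insert bj at [0, 2, 4, 6] -> counters=[5,1,4,3,5,1,3,2]
Step 9: delete rne at [0, 3, 4, 7] -> counters=[4,1,4,2,4,1,3,1]
Step 10: insert dvg at [2, 3, 4, 7] -> counters=[4,1,5,3,5,1,3,2]
Step 11: insert bj at [0, 2, 4, 6] -> counters=[5,1,6,3,6,1,4,2]
Step 12: insert bj at [0, 2, 4, 6] -> counters=[6,1,7,3,7,1,5,2]
Step 13: insert a at [0, 1, 3, 5] -> counters=[7,2,7,4,7,2,5,2]
Step 14: delete dvg at [2, 3, 4, 7] -> counters=[7,2,6,3,6,2,5,1]
Step 15: insert rne at [0, 3, 4, 7] -> counters=[8,2,6,4,7,2,5,2]
Step 16: insert bj at [0, 2, 4, 6] -> counters=[9,2,7,4,8,2,6,2]
Step 17: insert a at [0, 1, 3, 5] -> counters=[10,3,7,5,8,3,6,2]
Step 18: insert a at [0, 1, 3, 5] -> counters=[11,4,7,6,8,4,6,2]
Step 19: insert rne at [0, 3, 4, 7] -> counters=[12,4,7,7,9,4,6,3]
Query fqv: check counters[0]=12 counters[2]=7 counters[5]=4 counters[6]=6 -> maybe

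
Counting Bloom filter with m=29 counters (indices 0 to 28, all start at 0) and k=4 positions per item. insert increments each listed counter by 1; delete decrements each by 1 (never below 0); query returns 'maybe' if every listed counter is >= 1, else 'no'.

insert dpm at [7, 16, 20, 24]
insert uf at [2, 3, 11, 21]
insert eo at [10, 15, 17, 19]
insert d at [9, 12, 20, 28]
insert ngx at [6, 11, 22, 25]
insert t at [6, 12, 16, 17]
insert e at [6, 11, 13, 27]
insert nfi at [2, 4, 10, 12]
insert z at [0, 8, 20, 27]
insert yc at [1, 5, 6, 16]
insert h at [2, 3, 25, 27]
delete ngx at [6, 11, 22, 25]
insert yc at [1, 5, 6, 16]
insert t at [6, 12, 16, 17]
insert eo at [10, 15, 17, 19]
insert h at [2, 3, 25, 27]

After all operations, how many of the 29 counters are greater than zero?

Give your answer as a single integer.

Step 1: insert dpm at [7, 16, 20, 24] -> counters=[0,0,0,0,0,0,0,1,0,0,0,0,0,0,0,0,1,0,0,0,1,0,0,0,1,0,0,0,0]
Step 2: insert uf at [2, 3, 11, 21] -> counters=[0,0,1,1,0,0,0,1,0,0,0,1,0,0,0,0,1,0,0,0,1,1,0,0,1,0,0,0,0]
Step 3: insert eo at [10, 15, 17, 19] -> counters=[0,0,1,1,0,0,0,1,0,0,1,1,0,0,0,1,1,1,0,1,1,1,0,0,1,0,0,0,0]
Step 4: insert d at [9, 12, 20, 28] -> counters=[0,0,1,1,0,0,0,1,0,1,1,1,1,0,0,1,1,1,0,1,2,1,0,0,1,0,0,0,1]
Step 5: insert ngx at [6, 11, 22, 25] -> counters=[0,0,1,1,0,0,1,1,0,1,1,2,1,0,0,1,1,1,0,1,2,1,1,0,1,1,0,0,1]
Step 6: insert t at [6, 12, 16, 17] -> counters=[0,0,1,1,0,0,2,1,0,1,1,2,2,0,0,1,2,2,0,1,2,1,1,0,1,1,0,0,1]
Step 7: insert e at [6, 11, 13, 27] -> counters=[0,0,1,1,0,0,3,1,0,1,1,3,2,1,0,1,2,2,0,1,2,1,1,0,1,1,0,1,1]
Step 8: insert nfi at [2, 4, 10, 12] -> counters=[0,0,2,1,1,0,3,1,0,1,2,3,3,1,0,1,2,2,0,1,2,1,1,0,1,1,0,1,1]
Step 9: insert z at [0, 8, 20, 27] -> counters=[1,0,2,1,1,0,3,1,1,1,2,3,3,1,0,1,2,2,0,1,3,1,1,0,1,1,0,2,1]
Step 10: insert yc at [1, 5, 6, 16] -> counters=[1,1,2,1,1,1,4,1,1,1,2,3,3,1,0,1,3,2,0,1,3,1,1,0,1,1,0,2,1]
Step 11: insert h at [2, 3, 25, 27] -> counters=[1,1,3,2,1,1,4,1,1,1,2,3,3,1,0,1,3,2,0,1,3,1,1,0,1,2,0,3,1]
Step 12: delete ngx at [6, 11, 22, 25] -> counters=[1,1,3,2,1,1,3,1,1,1,2,2,3,1,0,1,3,2,0,1,3,1,0,0,1,1,0,3,1]
Step 13: insert yc at [1, 5, 6, 16] -> counters=[1,2,3,2,1,2,4,1,1,1,2,2,3,1,0,1,4,2,0,1,3,1,0,0,1,1,0,3,1]
Step 14: insert t at [6, 12, 16, 17] -> counters=[1,2,3,2,1,2,5,1,1,1,2,2,4,1,0,1,5,3,0,1,3,1,0,0,1,1,0,3,1]
Step 15: insert eo at [10, 15, 17, 19] -> counters=[1,2,3,2,1,2,5,1,1,1,3,2,4,1,0,2,5,4,0,2,3,1,0,0,1,1,0,3,1]
Step 16: insert h at [2, 3, 25, 27] -> counters=[1,2,4,3,1,2,5,1,1,1,3,2,4,1,0,2,5,4,0,2,3,1,0,0,1,2,0,4,1]
Final counters=[1,2,4,3,1,2,5,1,1,1,3,2,4,1,0,2,5,4,0,2,3,1,0,0,1,2,0,4,1] -> 24 nonzero

Answer: 24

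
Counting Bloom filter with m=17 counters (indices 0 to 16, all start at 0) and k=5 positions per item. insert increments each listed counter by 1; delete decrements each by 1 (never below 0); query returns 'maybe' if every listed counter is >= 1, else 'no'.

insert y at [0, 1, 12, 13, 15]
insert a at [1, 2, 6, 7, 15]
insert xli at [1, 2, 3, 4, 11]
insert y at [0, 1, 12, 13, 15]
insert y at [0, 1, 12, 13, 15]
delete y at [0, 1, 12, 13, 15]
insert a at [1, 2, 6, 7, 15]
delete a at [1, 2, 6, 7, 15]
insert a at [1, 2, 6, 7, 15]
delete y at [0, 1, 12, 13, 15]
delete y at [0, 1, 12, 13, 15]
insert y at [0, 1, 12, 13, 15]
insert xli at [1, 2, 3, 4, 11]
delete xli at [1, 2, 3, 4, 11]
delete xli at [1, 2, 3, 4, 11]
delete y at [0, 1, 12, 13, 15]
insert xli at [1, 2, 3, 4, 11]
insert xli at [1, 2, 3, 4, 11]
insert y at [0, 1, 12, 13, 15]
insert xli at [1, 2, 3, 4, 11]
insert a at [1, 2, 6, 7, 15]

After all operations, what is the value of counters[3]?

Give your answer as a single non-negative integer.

Answer: 3

Derivation:
Step 1: insert y at [0, 1, 12, 13, 15] -> counters=[1,1,0,0,0,0,0,0,0,0,0,0,1,1,0,1,0]
Step 2: insert a at [1, 2, 6, 7, 15] -> counters=[1,2,1,0,0,0,1,1,0,0,0,0,1,1,0,2,0]
Step 3: insert xli at [1, 2, 3, 4, 11] -> counters=[1,3,2,1,1,0,1,1,0,0,0,1,1,1,0,2,0]
Step 4: insert y at [0, 1, 12, 13, 15] -> counters=[2,4,2,1,1,0,1,1,0,0,0,1,2,2,0,3,0]
Step 5: insert y at [0, 1, 12, 13, 15] -> counters=[3,5,2,1,1,0,1,1,0,0,0,1,3,3,0,4,0]
Step 6: delete y at [0, 1, 12, 13, 15] -> counters=[2,4,2,1,1,0,1,1,0,0,0,1,2,2,0,3,0]
Step 7: insert a at [1, 2, 6, 7, 15] -> counters=[2,5,3,1,1,0,2,2,0,0,0,1,2,2,0,4,0]
Step 8: delete a at [1, 2, 6, 7, 15] -> counters=[2,4,2,1,1,0,1,1,0,0,0,1,2,2,0,3,0]
Step 9: insert a at [1, 2, 6, 7, 15] -> counters=[2,5,3,1,1,0,2,2,0,0,0,1,2,2,0,4,0]
Step 10: delete y at [0, 1, 12, 13, 15] -> counters=[1,4,3,1,1,0,2,2,0,0,0,1,1,1,0,3,0]
Step 11: delete y at [0, 1, 12, 13, 15] -> counters=[0,3,3,1,1,0,2,2,0,0,0,1,0,0,0,2,0]
Step 12: insert y at [0, 1, 12, 13, 15] -> counters=[1,4,3,1,1,0,2,2,0,0,0,1,1,1,0,3,0]
Step 13: insert xli at [1, 2, 3, 4, 11] -> counters=[1,5,4,2,2,0,2,2,0,0,0,2,1,1,0,3,0]
Step 14: delete xli at [1, 2, 3, 4, 11] -> counters=[1,4,3,1,1,0,2,2,0,0,0,1,1,1,0,3,0]
Step 15: delete xli at [1, 2, 3, 4, 11] -> counters=[1,3,2,0,0,0,2,2,0,0,0,0,1,1,0,3,0]
Step 16: delete y at [0, 1, 12, 13, 15] -> counters=[0,2,2,0,0,0,2,2,0,0,0,0,0,0,0,2,0]
Step 17: insert xli at [1, 2, 3, 4, 11] -> counters=[0,3,3,1,1,0,2,2,0,0,0,1,0,0,0,2,0]
Step 18: insert xli at [1, 2, 3, 4, 11] -> counters=[0,4,4,2,2,0,2,2,0,0,0,2,0,0,0,2,0]
Step 19: insert y at [0, 1, 12, 13, 15] -> counters=[1,5,4,2,2,0,2,2,0,0,0,2,1,1,0,3,0]
Step 20: insert xli at [1, 2, 3, 4, 11] -> counters=[1,6,5,3,3,0,2,2,0,0,0,3,1,1,0,3,0]
Step 21: insert a at [1, 2, 6, 7, 15] -> counters=[1,7,6,3,3,0,3,3,0,0,0,3,1,1,0,4,0]
Final counters=[1,7,6,3,3,0,3,3,0,0,0,3,1,1,0,4,0] -> counters[3]=3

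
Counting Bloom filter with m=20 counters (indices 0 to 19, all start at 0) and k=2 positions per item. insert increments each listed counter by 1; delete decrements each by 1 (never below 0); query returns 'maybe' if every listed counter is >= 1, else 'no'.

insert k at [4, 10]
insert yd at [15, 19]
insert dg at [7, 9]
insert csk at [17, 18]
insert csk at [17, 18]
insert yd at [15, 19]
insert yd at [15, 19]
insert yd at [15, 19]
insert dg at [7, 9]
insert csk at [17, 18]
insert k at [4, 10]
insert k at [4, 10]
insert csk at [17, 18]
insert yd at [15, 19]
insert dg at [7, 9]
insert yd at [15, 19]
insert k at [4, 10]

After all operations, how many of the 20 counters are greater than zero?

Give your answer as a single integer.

Step 1: insert k at [4, 10] -> counters=[0,0,0,0,1,0,0,0,0,0,1,0,0,0,0,0,0,0,0,0]
Step 2: insert yd at [15, 19] -> counters=[0,0,0,0,1,0,0,0,0,0,1,0,0,0,0,1,0,0,0,1]
Step 3: insert dg at [7, 9] -> counters=[0,0,0,0,1,0,0,1,0,1,1,0,0,0,0,1,0,0,0,1]
Step 4: insert csk at [17, 18] -> counters=[0,0,0,0,1,0,0,1,0,1,1,0,0,0,0,1,0,1,1,1]
Step 5: insert csk at [17, 18] -> counters=[0,0,0,0,1,0,0,1,0,1,1,0,0,0,0,1,0,2,2,1]
Step 6: insert yd at [15, 19] -> counters=[0,0,0,0,1,0,0,1,0,1,1,0,0,0,0,2,0,2,2,2]
Step 7: insert yd at [15, 19] -> counters=[0,0,0,0,1,0,0,1,0,1,1,0,0,0,0,3,0,2,2,3]
Step 8: insert yd at [15, 19] -> counters=[0,0,0,0,1,0,0,1,0,1,1,0,0,0,0,4,0,2,2,4]
Step 9: insert dg at [7, 9] -> counters=[0,0,0,0,1,0,0,2,0,2,1,0,0,0,0,4,0,2,2,4]
Step 10: insert csk at [17, 18] -> counters=[0,0,0,0,1,0,0,2,0,2,1,0,0,0,0,4,0,3,3,4]
Step 11: insert k at [4, 10] -> counters=[0,0,0,0,2,0,0,2,0,2,2,0,0,0,0,4,0,3,3,4]
Step 12: insert k at [4, 10] -> counters=[0,0,0,0,3,0,0,2,0,2,3,0,0,0,0,4,0,3,3,4]
Step 13: insert csk at [17, 18] -> counters=[0,0,0,0,3,0,0,2,0,2,3,0,0,0,0,4,0,4,4,4]
Step 14: insert yd at [15, 19] -> counters=[0,0,0,0,3,0,0,2,0,2,3,0,0,0,0,5,0,4,4,5]
Step 15: insert dg at [7, 9] -> counters=[0,0,0,0,3,0,0,3,0,3,3,0,0,0,0,5,0,4,4,5]
Step 16: insert yd at [15, 19] -> counters=[0,0,0,0,3,0,0,3,0,3,3,0,0,0,0,6,0,4,4,6]
Step 17: insert k at [4, 10] -> counters=[0,0,0,0,4,0,0,3,0,3,4,0,0,0,0,6,0,4,4,6]
Final counters=[0,0,0,0,4,0,0,3,0,3,4,0,0,0,0,6,0,4,4,6] -> 8 nonzero

Answer: 8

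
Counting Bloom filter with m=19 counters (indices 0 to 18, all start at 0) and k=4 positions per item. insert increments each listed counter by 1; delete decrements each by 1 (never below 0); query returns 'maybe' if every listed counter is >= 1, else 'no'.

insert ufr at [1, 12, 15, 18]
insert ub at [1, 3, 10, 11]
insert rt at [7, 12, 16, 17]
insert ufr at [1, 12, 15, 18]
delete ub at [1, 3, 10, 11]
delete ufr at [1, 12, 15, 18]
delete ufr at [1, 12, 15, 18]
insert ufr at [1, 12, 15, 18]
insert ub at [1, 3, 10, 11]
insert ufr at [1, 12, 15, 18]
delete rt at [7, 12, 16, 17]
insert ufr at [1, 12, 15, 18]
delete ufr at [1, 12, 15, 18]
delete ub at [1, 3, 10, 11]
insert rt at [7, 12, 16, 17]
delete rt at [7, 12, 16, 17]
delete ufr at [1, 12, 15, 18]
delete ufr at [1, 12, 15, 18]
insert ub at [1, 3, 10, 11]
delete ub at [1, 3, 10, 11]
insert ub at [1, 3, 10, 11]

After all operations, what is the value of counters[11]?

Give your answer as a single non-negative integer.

Step 1: insert ufr at [1, 12, 15, 18] -> counters=[0,1,0,0,0,0,0,0,0,0,0,0,1,0,0,1,0,0,1]
Step 2: insert ub at [1, 3, 10, 11] -> counters=[0,2,0,1,0,0,0,0,0,0,1,1,1,0,0,1,0,0,1]
Step 3: insert rt at [7, 12, 16, 17] -> counters=[0,2,0,1,0,0,0,1,0,0,1,1,2,0,0,1,1,1,1]
Step 4: insert ufr at [1, 12, 15, 18] -> counters=[0,3,0,1,0,0,0,1,0,0,1,1,3,0,0,2,1,1,2]
Step 5: delete ub at [1, 3, 10, 11] -> counters=[0,2,0,0,0,0,0,1,0,0,0,0,3,0,0,2,1,1,2]
Step 6: delete ufr at [1, 12, 15, 18] -> counters=[0,1,0,0,0,0,0,1,0,0,0,0,2,0,0,1,1,1,1]
Step 7: delete ufr at [1, 12, 15, 18] -> counters=[0,0,0,0,0,0,0,1,0,0,0,0,1,0,0,0,1,1,0]
Step 8: insert ufr at [1, 12, 15, 18] -> counters=[0,1,0,0,0,0,0,1,0,0,0,0,2,0,0,1,1,1,1]
Step 9: insert ub at [1, 3, 10, 11] -> counters=[0,2,0,1,0,0,0,1,0,0,1,1,2,0,0,1,1,1,1]
Step 10: insert ufr at [1, 12, 15, 18] -> counters=[0,3,0,1,0,0,0,1,0,0,1,1,3,0,0,2,1,1,2]
Step 11: delete rt at [7, 12, 16, 17] -> counters=[0,3,0,1,0,0,0,0,0,0,1,1,2,0,0,2,0,0,2]
Step 12: insert ufr at [1, 12, 15, 18] -> counters=[0,4,0,1,0,0,0,0,0,0,1,1,3,0,0,3,0,0,3]
Step 13: delete ufr at [1, 12, 15, 18] -> counters=[0,3,0,1,0,0,0,0,0,0,1,1,2,0,0,2,0,0,2]
Step 14: delete ub at [1, 3, 10, 11] -> counters=[0,2,0,0,0,0,0,0,0,0,0,0,2,0,0,2,0,0,2]
Step 15: insert rt at [7, 12, 16, 17] -> counters=[0,2,0,0,0,0,0,1,0,0,0,0,3,0,0,2,1,1,2]
Step 16: delete rt at [7, 12, 16, 17] -> counters=[0,2,0,0,0,0,0,0,0,0,0,0,2,0,0,2,0,0,2]
Step 17: delete ufr at [1, 12, 15, 18] -> counters=[0,1,0,0,0,0,0,0,0,0,0,0,1,0,0,1,0,0,1]
Step 18: delete ufr at [1, 12, 15, 18] -> counters=[0,0,0,0,0,0,0,0,0,0,0,0,0,0,0,0,0,0,0]
Step 19: insert ub at [1, 3, 10, 11] -> counters=[0,1,0,1,0,0,0,0,0,0,1,1,0,0,0,0,0,0,0]
Step 20: delete ub at [1, 3, 10, 11] -> counters=[0,0,0,0,0,0,0,0,0,0,0,0,0,0,0,0,0,0,0]
Step 21: insert ub at [1, 3, 10, 11] -> counters=[0,1,0,1,0,0,0,0,0,0,1,1,0,0,0,0,0,0,0]
Final counters=[0,1,0,1,0,0,0,0,0,0,1,1,0,0,0,0,0,0,0] -> counters[11]=1

Answer: 1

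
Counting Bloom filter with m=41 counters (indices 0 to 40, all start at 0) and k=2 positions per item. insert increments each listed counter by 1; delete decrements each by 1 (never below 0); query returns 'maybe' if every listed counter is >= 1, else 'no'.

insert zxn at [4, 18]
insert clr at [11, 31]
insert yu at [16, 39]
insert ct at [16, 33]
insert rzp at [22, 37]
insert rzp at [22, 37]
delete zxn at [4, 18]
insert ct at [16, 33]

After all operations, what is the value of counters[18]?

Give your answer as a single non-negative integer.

Step 1: insert zxn at [4, 18] -> counters=[0,0,0,0,1,0,0,0,0,0,0,0,0,0,0,0,0,0,1,0,0,0,0,0,0,0,0,0,0,0,0,0,0,0,0,0,0,0,0,0,0]
Step 2: insert clr at [11, 31] -> counters=[0,0,0,0,1,0,0,0,0,0,0,1,0,0,0,0,0,0,1,0,0,0,0,0,0,0,0,0,0,0,0,1,0,0,0,0,0,0,0,0,0]
Step 3: insert yu at [16, 39] -> counters=[0,0,0,0,1,0,0,0,0,0,0,1,0,0,0,0,1,0,1,0,0,0,0,0,0,0,0,0,0,0,0,1,0,0,0,0,0,0,0,1,0]
Step 4: insert ct at [16, 33] -> counters=[0,0,0,0,1,0,0,0,0,0,0,1,0,0,0,0,2,0,1,0,0,0,0,0,0,0,0,0,0,0,0,1,0,1,0,0,0,0,0,1,0]
Step 5: insert rzp at [22, 37] -> counters=[0,0,0,0,1,0,0,0,0,0,0,1,0,0,0,0,2,0,1,0,0,0,1,0,0,0,0,0,0,0,0,1,0,1,0,0,0,1,0,1,0]
Step 6: insert rzp at [22, 37] -> counters=[0,0,0,0,1,0,0,0,0,0,0,1,0,0,0,0,2,0,1,0,0,0,2,0,0,0,0,0,0,0,0,1,0,1,0,0,0,2,0,1,0]
Step 7: delete zxn at [4, 18] -> counters=[0,0,0,0,0,0,0,0,0,0,0,1,0,0,0,0,2,0,0,0,0,0,2,0,0,0,0,0,0,0,0,1,0,1,0,0,0,2,0,1,0]
Step 8: insert ct at [16, 33] -> counters=[0,0,0,0,0,0,0,0,0,0,0,1,0,0,0,0,3,0,0,0,0,0,2,0,0,0,0,0,0,0,0,1,0,2,0,0,0,2,0,1,0]
Final counters=[0,0,0,0,0,0,0,0,0,0,0,1,0,0,0,0,3,0,0,0,0,0,2,0,0,0,0,0,0,0,0,1,0,2,0,0,0,2,0,1,0] -> counters[18]=0

Answer: 0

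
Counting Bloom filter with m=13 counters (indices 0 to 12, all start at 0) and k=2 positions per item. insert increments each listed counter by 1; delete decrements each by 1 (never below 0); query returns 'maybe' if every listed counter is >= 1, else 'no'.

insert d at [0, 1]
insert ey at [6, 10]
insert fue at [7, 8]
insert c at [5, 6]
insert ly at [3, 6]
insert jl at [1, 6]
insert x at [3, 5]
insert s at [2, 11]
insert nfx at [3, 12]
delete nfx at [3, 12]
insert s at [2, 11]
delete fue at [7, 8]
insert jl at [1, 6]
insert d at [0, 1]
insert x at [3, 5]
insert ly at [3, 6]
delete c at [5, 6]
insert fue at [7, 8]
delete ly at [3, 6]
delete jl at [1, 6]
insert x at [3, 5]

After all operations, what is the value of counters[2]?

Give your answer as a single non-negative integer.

Step 1: insert d at [0, 1] -> counters=[1,1,0,0,0,0,0,0,0,0,0,0,0]
Step 2: insert ey at [6, 10] -> counters=[1,1,0,0,0,0,1,0,0,0,1,0,0]
Step 3: insert fue at [7, 8] -> counters=[1,1,0,0,0,0,1,1,1,0,1,0,0]
Step 4: insert c at [5, 6] -> counters=[1,1,0,0,0,1,2,1,1,0,1,0,0]
Step 5: insert ly at [3, 6] -> counters=[1,1,0,1,0,1,3,1,1,0,1,0,0]
Step 6: insert jl at [1, 6] -> counters=[1,2,0,1,0,1,4,1,1,0,1,0,0]
Step 7: insert x at [3, 5] -> counters=[1,2,0,2,0,2,4,1,1,0,1,0,0]
Step 8: insert s at [2, 11] -> counters=[1,2,1,2,0,2,4,1,1,0,1,1,0]
Step 9: insert nfx at [3, 12] -> counters=[1,2,1,3,0,2,4,1,1,0,1,1,1]
Step 10: delete nfx at [3, 12] -> counters=[1,2,1,2,0,2,4,1,1,0,1,1,0]
Step 11: insert s at [2, 11] -> counters=[1,2,2,2,0,2,4,1,1,0,1,2,0]
Step 12: delete fue at [7, 8] -> counters=[1,2,2,2,0,2,4,0,0,0,1,2,0]
Step 13: insert jl at [1, 6] -> counters=[1,3,2,2,0,2,5,0,0,0,1,2,0]
Step 14: insert d at [0, 1] -> counters=[2,4,2,2,0,2,5,0,0,0,1,2,0]
Step 15: insert x at [3, 5] -> counters=[2,4,2,3,0,3,5,0,0,0,1,2,0]
Step 16: insert ly at [3, 6] -> counters=[2,4,2,4,0,3,6,0,0,0,1,2,0]
Step 17: delete c at [5, 6] -> counters=[2,4,2,4,0,2,5,0,0,0,1,2,0]
Step 18: insert fue at [7, 8] -> counters=[2,4,2,4,0,2,5,1,1,0,1,2,0]
Step 19: delete ly at [3, 6] -> counters=[2,4,2,3,0,2,4,1,1,0,1,2,0]
Step 20: delete jl at [1, 6] -> counters=[2,3,2,3,0,2,3,1,1,0,1,2,0]
Step 21: insert x at [3, 5] -> counters=[2,3,2,4,0,3,3,1,1,0,1,2,0]
Final counters=[2,3,2,4,0,3,3,1,1,0,1,2,0] -> counters[2]=2

Answer: 2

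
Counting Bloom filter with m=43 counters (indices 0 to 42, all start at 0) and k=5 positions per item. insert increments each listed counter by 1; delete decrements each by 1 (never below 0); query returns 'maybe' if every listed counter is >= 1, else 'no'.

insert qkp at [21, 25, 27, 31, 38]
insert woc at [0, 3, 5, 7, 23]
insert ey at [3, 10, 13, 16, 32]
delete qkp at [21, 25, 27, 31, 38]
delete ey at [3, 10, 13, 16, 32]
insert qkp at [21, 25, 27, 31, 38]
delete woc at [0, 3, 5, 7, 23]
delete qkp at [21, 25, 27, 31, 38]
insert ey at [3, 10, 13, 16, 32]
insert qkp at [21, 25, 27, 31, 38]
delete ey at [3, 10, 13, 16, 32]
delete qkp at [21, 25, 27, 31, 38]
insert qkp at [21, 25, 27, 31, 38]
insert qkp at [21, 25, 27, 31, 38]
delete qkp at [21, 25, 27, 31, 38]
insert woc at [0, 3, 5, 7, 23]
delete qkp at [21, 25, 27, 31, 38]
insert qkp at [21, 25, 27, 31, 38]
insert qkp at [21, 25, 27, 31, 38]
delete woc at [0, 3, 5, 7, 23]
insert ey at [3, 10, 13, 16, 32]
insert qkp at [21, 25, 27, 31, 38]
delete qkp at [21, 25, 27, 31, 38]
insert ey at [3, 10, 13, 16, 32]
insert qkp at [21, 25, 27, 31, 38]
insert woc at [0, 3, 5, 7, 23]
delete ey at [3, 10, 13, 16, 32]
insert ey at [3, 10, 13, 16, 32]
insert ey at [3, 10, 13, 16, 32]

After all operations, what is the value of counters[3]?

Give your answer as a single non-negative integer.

Step 1: insert qkp at [21, 25, 27, 31, 38] -> counters=[0,0,0,0,0,0,0,0,0,0,0,0,0,0,0,0,0,0,0,0,0,1,0,0,0,1,0,1,0,0,0,1,0,0,0,0,0,0,1,0,0,0,0]
Step 2: insert woc at [0, 3, 5, 7, 23] -> counters=[1,0,0,1,0,1,0,1,0,0,0,0,0,0,0,0,0,0,0,0,0,1,0,1,0,1,0,1,0,0,0,1,0,0,0,0,0,0,1,0,0,0,0]
Step 3: insert ey at [3, 10, 13, 16, 32] -> counters=[1,0,0,2,0,1,0,1,0,0,1,0,0,1,0,0,1,0,0,0,0,1,0,1,0,1,0,1,0,0,0,1,1,0,0,0,0,0,1,0,0,0,0]
Step 4: delete qkp at [21, 25, 27, 31, 38] -> counters=[1,0,0,2,0,1,0,1,0,0,1,0,0,1,0,0,1,0,0,0,0,0,0,1,0,0,0,0,0,0,0,0,1,0,0,0,0,0,0,0,0,0,0]
Step 5: delete ey at [3, 10, 13, 16, 32] -> counters=[1,0,0,1,0,1,0,1,0,0,0,0,0,0,0,0,0,0,0,0,0,0,0,1,0,0,0,0,0,0,0,0,0,0,0,0,0,0,0,0,0,0,0]
Step 6: insert qkp at [21, 25, 27, 31, 38] -> counters=[1,0,0,1,0,1,0,1,0,0,0,0,0,0,0,0,0,0,0,0,0,1,0,1,0,1,0,1,0,0,0,1,0,0,0,0,0,0,1,0,0,0,0]
Step 7: delete woc at [0, 3, 5, 7, 23] -> counters=[0,0,0,0,0,0,0,0,0,0,0,0,0,0,0,0,0,0,0,0,0,1,0,0,0,1,0,1,0,0,0,1,0,0,0,0,0,0,1,0,0,0,0]
Step 8: delete qkp at [21, 25, 27, 31, 38] -> counters=[0,0,0,0,0,0,0,0,0,0,0,0,0,0,0,0,0,0,0,0,0,0,0,0,0,0,0,0,0,0,0,0,0,0,0,0,0,0,0,0,0,0,0]
Step 9: insert ey at [3, 10, 13, 16, 32] -> counters=[0,0,0,1,0,0,0,0,0,0,1,0,0,1,0,0,1,0,0,0,0,0,0,0,0,0,0,0,0,0,0,0,1,0,0,0,0,0,0,0,0,0,0]
Step 10: insert qkp at [21, 25, 27, 31, 38] -> counters=[0,0,0,1,0,0,0,0,0,0,1,0,0,1,0,0,1,0,0,0,0,1,0,0,0,1,0,1,0,0,0,1,1,0,0,0,0,0,1,0,0,0,0]
Step 11: delete ey at [3, 10, 13, 16, 32] -> counters=[0,0,0,0,0,0,0,0,0,0,0,0,0,0,0,0,0,0,0,0,0,1,0,0,0,1,0,1,0,0,0,1,0,0,0,0,0,0,1,0,0,0,0]
Step 12: delete qkp at [21, 25, 27, 31, 38] -> counters=[0,0,0,0,0,0,0,0,0,0,0,0,0,0,0,0,0,0,0,0,0,0,0,0,0,0,0,0,0,0,0,0,0,0,0,0,0,0,0,0,0,0,0]
Step 13: insert qkp at [21, 25, 27, 31, 38] -> counters=[0,0,0,0,0,0,0,0,0,0,0,0,0,0,0,0,0,0,0,0,0,1,0,0,0,1,0,1,0,0,0,1,0,0,0,0,0,0,1,0,0,0,0]
Step 14: insert qkp at [21, 25, 27, 31, 38] -> counters=[0,0,0,0,0,0,0,0,0,0,0,0,0,0,0,0,0,0,0,0,0,2,0,0,0,2,0,2,0,0,0,2,0,0,0,0,0,0,2,0,0,0,0]
Step 15: delete qkp at [21, 25, 27, 31, 38] -> counters=[0,0,0,0,0,0,0,0,0,0,0,0,0,0,0,0,0,0,0,0,0,1,0,0,0,1,0,1,0,0,0,1,0,0,0,0,0,0,1,0,0,0,0]
Step 16: insert woc at [0, 3, 5, 7, 23] -> counters=[1,0,0,1,0,1,0,1,0,0,0,0,0,0,0,0,0,0,0,0,0,1,0,1,0,1,0,1,0,0,0,1,0,0,0,0,0,0,1,0,0,0,0]
Step 17: delete qkp at [21, 25, 27, 31, 38] -> counters=[1,0,0,1,0,1,0,1,0,0,0,0,0,0,0,0,0,0,0,0,0,0,0,1,0,0,0,0,0,0,0,0,0,0,0,0,0,0,0,0,0,0,0]
Step 18: insert qkp at [21, 25, 27, 31, 38] -> counters=[1,0,0,1,0,1,0,1,0,0,0,0,0,0,0,0,0,0,0,0,0,1,0,1,0,1,0,1,0,0,0,1,0,0,0,0,0,0,1,0,0,0,0]
Step 19: insert qkp at [21, 25, 27, 31, 38] -> counters=[1,0,0,1,0,1,0,1,0,0,0,0,0,0,0,0,0,0,0,0,0,2,0,1,0,2,0,2,0,0,0,2,0,0,0,0,0,0,2,0,0,0,0]
Step 20: delete woc at [0, 3, 5, 7, 23] -> counters=[0,0,0,0,0,0,0,0,0,0,0,0,0,0,0,0,0,0,0,0,0,2,0,0,0,2,0,2,0,0,0,2,0,0,0,0,0,0,2,0,0,0,0]
Step 21: insert ey at [3, 10, 13, 16, 32] -> counters=[0,0,0,1,0,0,0,0,0,0,1,0,0,1,0,0,1,0,0,0,0,2,0,0,0,2,0,2,0,0,0,2,1,0,0,0,0,0,2,0,0,0,0]
Step 22: insert qkp at [21, 25, 27, 31, 38] -> counters=[0,0,0,1,0,0,0,0,0,0,1,0,0,1,0,0,1,0,0,0,0,3,0,0,0,3,0,3,0,0,0,3,1,0,0,0,0,0,3,0,0,0,0]
Step 23: delete qkp at [21, 25, 27, 31, 38] -> counters=[0,0,0,1,0,0,0,0,0,0,1,0,0,1,0,0,1,0,0,0,0,2,0,0,0,2,0,2,0,0,0,2,1,0,0,0,0,0,2,0,0,0,0]
Step 24: insert ey at [3, 10, 13, 16, 32] -> counters=[0,0,0,2,0,0,0,0,0,0,2,0,0,2,0,0,2,0,0,0,0,2,0,0,0,2,0,2,0,0,0,2,2,0,0,0,0,0,2,0,0,0,0]
Step 25: insert qkp at [21, 25, 27, 31, 38] -> counters=[0,0,0,2,0,0,0,0,0,0,2,0,0,2,0,0,2,0,0,0,0,3,0,0,0,3,0,3,0,0,0,3,2,0,0,0,0,0,3,0,0,0,0]
Step 26: insert woc at [0, 3, 5, 7, 23] -> counters=[1,0,0,3,0,1,0,1,0,0,2,0,0,2,0,0,2,0,0,0,0,3,0,1,0,3,0,3,0,0,0,3,2,0,0,0,0,0,3,0,0,0,0]
Step 27: delete ey at [3, 10, 13, 16, 32] -> counters=[1,0,0,2,0,1,0,1,0,0,1,0,0,1,0,0,1,0,0,0,0,3,0,1,0,3,0,3,0,0,0,3,1,0,0,0,0,0,3,0,0,0,0]
Step 28: insert ey at [3, 10, 13, 16, 32] -> counters=[1,0,0,3,0,1,0,1,0,0,2,0,0,2,0,0,2,0,0,0,0,3,0,1,0,3,0,3,0,0,0,3,2,0,0,0,0,0,3,0,0,0,0]
Step 29: insert ey at [3, 10, 13, 16, 32] -> counters=[1,0,0,4,0,1,0,1,0,0,3,0,0,3,0,0,3,0,0,0,0,3,0,1,0,3,0,3,0,0,0,3,3,0,0,0,0,0,3,0,0,0,0]
Final counters=[1,0,0,4,0,1,0,1,0,0,3,0,0,3,0,0,3,0,0,0,0,3,0,1,0,3,0,3,0,0,0,3,3,0,0,0,0,0,3,0,0,0,0] -> counters[3]=4

Answer: 4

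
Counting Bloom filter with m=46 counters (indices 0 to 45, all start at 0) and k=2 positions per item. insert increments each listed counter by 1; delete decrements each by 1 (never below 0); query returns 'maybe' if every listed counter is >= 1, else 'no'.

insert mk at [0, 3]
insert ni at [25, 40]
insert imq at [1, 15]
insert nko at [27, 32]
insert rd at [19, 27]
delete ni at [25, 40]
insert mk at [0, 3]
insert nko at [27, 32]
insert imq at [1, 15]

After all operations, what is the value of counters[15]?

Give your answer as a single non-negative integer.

Answer: 2

Derivation:
Step 1: insert mk at [0, 3] -> counters=[1,0,0,1,0,0,0,0,0,0,0,0,0,0,0,0,0,0,0,0,0,0,0,0,0,0,0,0,0,0,0,0,0,0,0,0,0,0,0,0,0,0,0,0,0,0]
Step 2: insert ni at [25, 40] -> counters=[1,0,0,1,0,0,0,0,0,0,0,0,0,0,0,0,0,0,0,0,0,0,0,0,0,1,0,0,0,0,0,0,0,0,0,0,0,0,0,0,1,0,0,0,0,0]
Step 3: insert imq at [1, 15] -> counters=[1,1,0,1,0,0,0,0,0,0,0,0,0,0,0,1,0,0,0,0,0,0,0,0,0,1,0,0,0,0,0,0,0,0,0,0,0,0,0,0,1,0,0,0,0,0]
Step 4: insert nko at [27, 32] -> counters=[1,1,0,1,0,0,0,0,0,0,0,0,0,0,0,1,0,0,0,0,0,0,0,0,0,1,0,1,0,0,0,0,1,0,0,0,0,0,0,0,1,0,0,0,0,0]
Step 5: insert rd at [19, 27] -> counters=[1,1,0,1,0,0,0,0,0,0,0,0,0,0,0,1,0,0,0,1,0,0,0,0,0,1,0,2,0,0,0,0,1,0,0,0,0,0,0,0,1,0,0,0,0,0]
Step 6: delete ni at [25, 40] -> counters=[1,1,0,1,0,0,0,0,0,0,0,0,0,0,0,1,0,0,0,1,0,0,0,0,0,0,0,2,0,0,0,0,1,0,0,0,0,0,0,0,0,0,0,0,0,0]
Step 7: insert mk at [0, 3] -> counters=[2,1,0,2,0,0,0,0,0,0,0,0,0,0,0,1,0,0,0,1,0,0,0,0,0,0,0,2,0,0,0,0,1,0,0,0,0,0,0,0,0,0,0,0,0,0]
Step 8: insert nko at [27, 32] -> counters=[2,1,0,2,0,0,0,0,0,0,0,0,0,0,0,1,0,0,0,1,0,0,0,0,0,0,0,3,0,0,0,0,2,0,0,0,0,0,0,0,0,0,0,0,0,0]
Step 9: insert imq at [1, 15] -> counters=[2,2,0,2,0,0,0,0,0,0,0,0,0,0,0,2,0,0,0,1,0,0,0,0,0,0,0,3,0,0,0,0,2,0,0,0,0,0,0,0,0,0,0,0,0,0]
Final counters=[2,2,0,2,0,0,0,0,0,0,0,0,0,0,0,2,0,0,0,1,0,0,0,0,0,0,0,3,0,0,0,0,2,0,0,0,0,0,0,0,0,0,0,0,0,0] -> counters[15]=2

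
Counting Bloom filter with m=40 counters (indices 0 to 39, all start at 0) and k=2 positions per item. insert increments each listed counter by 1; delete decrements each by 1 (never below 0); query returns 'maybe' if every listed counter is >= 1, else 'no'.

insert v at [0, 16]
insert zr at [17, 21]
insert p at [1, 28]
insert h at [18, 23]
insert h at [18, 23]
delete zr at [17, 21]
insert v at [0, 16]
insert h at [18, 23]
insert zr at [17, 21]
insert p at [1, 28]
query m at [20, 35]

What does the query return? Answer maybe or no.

Step 1: insert v at [0, 16] -> counters=[1,0,0,0,0,0,0,0,0,0,0,0,0,0,0,0,1,0,0,0,0,0,0,0,0,0,0,0,0,0,0,0,0,0,0,0,0,0,0,0]
Step 2: insert zr at [17, 21] -> counters=[1,0,0,0,0,0,0,0,0,0,0,0,0,0,0,0,1,1,0,0,0,1,0,0,0,0,0,0,0,0,0,0,0,0,0,0,0,0,0,0]
Step 3: insert p at [1, 28] -> counters=[1,1,0,0,0,0,0,0,0,0,0,0,0,0,0,0,1,1,0,0,0,1,0,0,0,0,0,0,1,0,0,0,0,0,0,0,0,0,0,0]
Step 4: insert h at [18, 23] -> counters=[1,1,0,0,0,0,0,0,0,0,0,0,0,0,0,0,1,1,1,0,0,1,0,1,0,0,0,0,1,0,0,0,0,0,0,0,0,0,0,0]
Step 5: insert h at [18, 23] -> counters=[1,1,0,0,0,0,0,0,0,0,0,0,0,0,0,0,1,1,2,0,0,1,0,2,0,0,0,0,1,0,0,0,0,0,0,0,0,0,0,0]
Step 6: delete zr at [17, 21] -> counters=[1,1,0,0,0,0,0,0,0,0,0,0,0,0,0,0,1,0,2,0,0,0,0,2,0,0,0,0,1,0,0,0,0,0,0,0,0,0,0,0]
Step 7: insert v at [0, 16] -> counters=[2,1,0,0,0,0,0,0,0,0,0,0,0,0,0,0,2,0,2,0,0,0,0,2,0,0,0,0,1,0,0,0,0,0,0,0,0,0,0,0]
Step 8: insert h at [18, 23] -> counters=[2,1,0,0,0,0,0,0,0,0,0,0,0,0,0,0,2,0,3,0,0,0,0,3,0,0,0,0,1,0,0,0,0,0,0,0,0,0,0,0]
Step 9: insert zr at [17, 21] -> counters=[2,1,0,0,0,0,0,0,0,0,0,0,0,0,0,0,2,1,3,0,0,1,0,3,0,0,0,0,1,0,0,0,0,0,0,0,0,0,0,0]
Step 10: insert p at [1, 28] -> counters=[2,2,0,0,0,0,0,0,0,0,0,0,0,0,0,0,2,1,3,0,0,1,0,3,0,0,0,0,2,0,0,0,0,0,0,0,0,0,0,0]
Query m: check counters[20]=0 counters[35]=0 -> no

Answer: no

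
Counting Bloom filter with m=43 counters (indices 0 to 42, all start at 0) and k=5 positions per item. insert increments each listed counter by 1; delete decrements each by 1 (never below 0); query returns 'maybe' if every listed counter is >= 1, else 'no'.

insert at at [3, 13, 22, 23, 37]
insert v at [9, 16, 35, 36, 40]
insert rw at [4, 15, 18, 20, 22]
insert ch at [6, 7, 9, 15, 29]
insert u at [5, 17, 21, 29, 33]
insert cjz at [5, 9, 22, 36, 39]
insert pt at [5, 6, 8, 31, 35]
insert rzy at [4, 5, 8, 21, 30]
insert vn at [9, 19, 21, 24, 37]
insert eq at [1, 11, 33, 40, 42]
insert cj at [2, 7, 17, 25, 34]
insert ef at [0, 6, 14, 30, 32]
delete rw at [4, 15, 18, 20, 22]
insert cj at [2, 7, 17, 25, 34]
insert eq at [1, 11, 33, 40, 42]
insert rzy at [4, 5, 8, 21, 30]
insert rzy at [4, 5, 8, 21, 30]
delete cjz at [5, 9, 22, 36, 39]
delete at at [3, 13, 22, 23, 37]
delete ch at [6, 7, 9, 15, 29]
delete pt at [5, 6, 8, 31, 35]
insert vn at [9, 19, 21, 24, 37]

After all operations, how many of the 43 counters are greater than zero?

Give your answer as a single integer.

Answer: 27

Derivation:
Step 1: insert at at [3, 13, 22, 23, 37] -> counters=[0,0,0,1,0,0,0,0,0,0,0,0,0,1,0,0,0,0,0,0,0,0,1,1,0,0,0,0,0,0,0,0,0,0,0,0,0,1,0,0,0,0,0]
Step 2: insert v at [9, 16, 35, 36, 40] -> counters=[0,0,0,1,0,0,0,0,0,1,0,0,0,1,0,0,1,0,0,0,0,0,1,1,0,0,0,0,0,0,0,0,0,0,0,1,1,1,0,0,1,0,0]
Step 3: insert rw at [4, 15, 18, 20, 22] -> counters=[0,0,0,1,1,0,0,0,0,1,0,0,0,1,0,1,1,0,1,0,1,0,2,1,0,0,0,0,0,0,0,0,0,0,0,1,1,1,0,0,1,0,0]
Step 4: insert ch at [6, 7, 9, 15, 29] -> counters=[0,0,0,1,1,0,1,1,0,2,0,0,0,1,0,2,1,0,1,0,1,0,2,1,0,0,0,0,0,1,0,0,0,0,0,1,1,1,0,0,1,0,0]
Step 5: insert u at [5, 17, 21, 29, 33] -> counters=[0,0,0,1,1,1,1,1,0,2,0,0,0,1,0,2,1,1,1,0,1,1,2,1,0,0,0,0,0,2,0,0,0,1,0,1,1,1,0,0,1,0,0]
Step 6: insert cjz at [5, 9, 22, 36, 39] -> counters=[0,0,0,1,1,2,1,1,0,3,0,0,0,1,0,2,1,1,1,0,1,1,3,1,0,0,0,0,0,2,0,0,0,1,0,1,2,1,0,1,1,0,0]
Step 7: insert pt at [5, 6, 8, 31, 35] -> counters=[0,0,0,1,1,3,2,1,1,3,0,0,0,1,0,2,1,1,1,0,1,1,3,1,0,0,0,0,0,2,0,1,0,1,0,2,2,1,0,1,1,0,0]
Step 8: insert rzy at [4, 5, 8, 21, 30] -> counters=[0,0,0,1,2,4,2,1,2,3,0,0,0,1,0,2,1,1,1,0,1,2,3,1,0,0,0,0,0,2,1,1,0,1,0,2,2,1,0,1,1,0,0]
Step 9: insert vn at [9, 19, 21, 24, 37] -> counters=[0,0,0,1,2,4,2,1,2,4,0,0,0,1,0,2,1,1,1,1,1,3,3,1,1,0,0,0,0,2,1,1,0,1,0,2,2,2,0,1,1,0,0]
Step 10: insert eq at [1, 11, 33, 40, 42] -> counters=[0,1,0,1,2,4,2,1,2,4,0,1,0,1,0,2,1,1,1,1,1,3,3,1,1,0,0,0,0,2,1,1,0,2,0,2,2,2,0,1,2,0,1]
Step 11: insert cj at [2, 7, 17, 25, 34] -> counters=[0,1,1,1,2,4,2,2,2,4,0,1,0,1,0,2,1,2,1,1,1,3,3,1,1,1,0,0,0,2,1,1,0,2,1,2,2,2,0,1,2,0,1]
Step 12: insert ef at [0, 6, 14, 30, 32] -> counters=[1,1,1,1,2,4,3,2,2,4,0,1,0,1,1,2,1,2,1,1,1,3,3,1,1,1,0,0,0,2,2,1,1,2,1,2,2,2,0,1,2,0,1]
Step 13: delete rw at [4, 15, 18, 20, 22] -> counters=[1,1,1,1,1,4,3,2,2,4,0,1,0,1,1,1,1,2,0,1,0,3,2,1,1,1,0,0,0,2,2,1,1,2,1,2,2,2,0,1,2,0,1]
Step 14: insert cj at [2, 7, 17, 25, 34] -> counters=[1,1,2,1,1,4,3,3,2,4,0,1,0,1,1,1,1,3,0,1,0,3,2,1,1,2,0,0,0,2,2,1,1,2,2,2,2,2,0,1,2,0,1]
Step 15: insert eq at [1, 11, 33, 40, 42] -> counters=[1,2,2,1,1,4,3,3,2,4,0,2,0,1,1,1,1,3,0,1,0,3,2,1,1,2,0,0,0,2,2,1,1,3,2,2,2,2,0,1,3,0,2]
Step 16: insert rzy at [4, 5, 8, 21, 30] -> counters=[1,2,2,1,2,5,3,3,3,4,0,2,0,1,1,1,1,3,0,1,0,4,2,1,1,2,0,0,0,2,3,1,1,3,2,2,2,2,0,1,3,0,2]
Step 17: insert rzy at [4, 5, 8, 21, 30] -> counters=[1,2,2,1,3,6,3,3,4,4,0,2,0,1,1,1,1,3,0,1,0,5,2,1,1,2,0,0,0,2,4,1,1,3,2,2,2,2,0,1,3,0,2]
Step 18: delete cjz at [5, 9, 22, 36, 39] -> counters=[1,2,2,1,3,5,3,3,4,3,0,2,0,1,1,1,1,3,0,1,0,5,1,1,1,2,0,0,0,2,4,1,1,3,2,2,1,2,0,0,3,0,2]
Step 19: delete at at [3, 13, 22, 23, 37] -> counters=[1,2,2,0,3,5,3,3,4,3,0,2,0,0,1,1,1,3,0,1,0,5,0,0,1,2,0,0,0,2,4,1,1,3,2,2,1,1,0,0,3,0,2]
Step 20: delete ch at [6, 7, 9, 15, 29] -> counters=[1,2,2,0,3,5,2,2,4,2,0,2,0,0,1,0,1,3,0,1,0,5,0,0,1,2,0,0,0,1,4,1,1,3,2,2,1,1,0,0,3,0,2]
Step 21: delete pt at [5, 6, 8, 31, 35] -> counters=[1,2,2,0,3,4,1,2,3,2,0,2,0,0,1,0,1,3,0,1,0,5,0,0,1,2,0,0,0,1,4,0,1,3,2,1,1,1,0,0,3,0,2]
Step 22: insert vn at [9, 19, 21, 24, 37] -> counters=[1,2,2,0,3,4,1,2,3,3,0,2,0,0,1,0,1,3,0,2,0,6,0,0,2,2,0,0,0,1,4,0,1,3,2,1,1,2,0,0,3,0,2]
Final counters=[1,2,2,0,3,4,1,2,3,3,0,2,0,0,1,0,1,3,0,2,0,6,0,0,2,2,0,0,0,1,4,0,1,3,2,1,1,2,0,0,3,0,2] -> 27 nonzero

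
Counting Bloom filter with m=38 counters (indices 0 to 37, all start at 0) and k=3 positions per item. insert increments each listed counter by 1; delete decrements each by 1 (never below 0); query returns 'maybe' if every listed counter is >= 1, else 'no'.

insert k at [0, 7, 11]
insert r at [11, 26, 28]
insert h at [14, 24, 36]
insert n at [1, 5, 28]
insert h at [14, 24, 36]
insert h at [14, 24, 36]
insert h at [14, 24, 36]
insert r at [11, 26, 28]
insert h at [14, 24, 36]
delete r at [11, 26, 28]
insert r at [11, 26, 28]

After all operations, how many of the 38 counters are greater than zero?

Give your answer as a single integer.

Answer: 10

Derivation:
Step 1: insert k at [0, 7, 11] -> counters=[1,0,0,0,0,0,0,1,0,0,0,1,0,0,0,0,0,0,0,0,0,0,0,0,0,0,0,0,0,0,0,0,0,0,0,0,0,0]
Step 2: insert r at [11, 26, 28] -> counters=[1,0,0,0,0,0,0,1,0,0,0,2,0,0,0,0,0,0,0,0,0,0,0,0,0,0,1,0,1,0,0,0,0,0,0,0,0,0]
Step 3: insert h at [14, 24, 36] -> counters=[1,0,0,0,0,0,0,1,0,0,0,2,0,0,1,0,0,0,0,0,0,0,0,0,1,0,1,0,1,0,0,0,0,0,0,0,1,0]
Step 4: insert n at [1, 5, 28] -> counters=[1,1,0,0,0,1,0,1,0,0,0,2,0,0,1,0,0,0,0,0,0,0,0,0,1,0,1,0,2,0,0,0,0,0,0,0,1,0]
Step 5: insert h at [14, 24, 36] -> counters=[1,1,0,0,0,1,0,1,0,0,0,2,0,0,2,0,0,0,0,0,0,0,0,0,2,0,1,0,2,0,0,0,0,0,0,0,2,0]
Step 6: insert h at [14, 24, 36] -> counters=[1,1,0,0,0,1,0,1,0,0,0,2,0,0,3,0,0,0,0,0,0,0,0,0,3,0,1,0,2,0,0,0,0,0,0,0,3,0]
Step 7: insert h at [14, 24, 36] -> counters=[1,1,0,0,0,1,0,1,0,0,0,2,0,0,4,0,0,0,0,0,0,0,0,0,4,0,1,0,2,0,0,0,0,0,0,0,4,0]
Step 8: insert r at [11, 26, 28] -> counters=[1,1,0,0,0,1,0,1,0,0,0,3,0,0,4,0,0,0,0,0,0,0,0,0,4,0,2,0,3,0,0,0,0,0,0,0,4,0]
Step 9: insert h at [14, 24, 36] -> counters=[1,1,0,0,0,1,0,1,0,0,0,3,0,0,5,0,0,0,0,0,0,0,0,0,5,0,2,0,3,0,0,0,0,0,0,0,5,0]
Step 10: delete r at [11, 26, 28] -> counters=[1,1,0,0,0,1,0,1,0,0,0,2,0,0,5,0,0,0,0,0,0,0,0,0,5,0,1,0,2,0,0,0,0,0,0,0,5,0]
Step 11: insert r at [11, 26, 28] -> counters=[1,1,0,0,0,1,0,1,0,0,0,3,0,0,5,0,0,0,0,0,0,0,0,0,5,0,2,0,3,0,0,0,0,0,0,0,5,0]
Final counters=[1,1,0,0,0,1,0,1,0,0,0,3,0,0,5,0,0,0,0,0,0,0,0,0,5,0,2,0,3,0,0,0,0,0,0,0,5,0] -> 10 nonzero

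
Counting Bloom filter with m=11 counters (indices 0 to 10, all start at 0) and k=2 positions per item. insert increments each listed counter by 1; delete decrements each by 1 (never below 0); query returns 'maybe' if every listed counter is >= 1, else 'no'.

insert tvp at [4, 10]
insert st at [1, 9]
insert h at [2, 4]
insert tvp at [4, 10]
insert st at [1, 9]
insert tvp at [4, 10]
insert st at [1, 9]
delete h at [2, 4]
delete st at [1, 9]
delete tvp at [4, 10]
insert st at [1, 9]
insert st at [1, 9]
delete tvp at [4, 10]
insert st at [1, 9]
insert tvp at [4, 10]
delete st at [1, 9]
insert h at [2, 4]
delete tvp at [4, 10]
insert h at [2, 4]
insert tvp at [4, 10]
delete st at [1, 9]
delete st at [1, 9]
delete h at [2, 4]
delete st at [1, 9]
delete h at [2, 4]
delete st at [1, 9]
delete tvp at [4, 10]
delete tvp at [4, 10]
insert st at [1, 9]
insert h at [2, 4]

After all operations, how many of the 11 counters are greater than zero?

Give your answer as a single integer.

Step 1: insert tvp at [4, 10] -> counters=[0,0,0,0,1,0,0,0,0,0,1]
Step 2: insert st at [1, 9] -> counters=[0,1,0,0,1,0,0,0,0,1,1]
Step 3: insert h at [2, 4] -> counters=[0,1,1,0,2,0,0,0,0,1,1]
Step 4: insert tvp at [4, 10] -> counters=[0,1,1,0,3,0,0,0,0,1,2]
Step 5: insert st at [1, 9] -> counters=[0,2,1,0,3,0,0,0,0,2,2]
Step 6: insert tvp at [4, 10] -> counters=[0,2,1,0,4,0,0,0,0,2,3]
Step 7: insert st at [1, 9] -> counters=[0,3,1,0,4,0,0,0,0,3,3]
Step 8: delete h at [2, 4] -> counters=[0,3,0,0,3,0,0,0,0,3,3]
Step 9: delete st at [1, 9] -> counters=[0,2,0,0,3,0,0,0,0,2,3]
Step 10: delete tvp at [4, 10] -> counters=[0,2,0,0,2,0,0,0,0,2,2]
Step 11: insert st at [1, 9] -> counters=[0,3,0,0,2,0,0,0,0,3,2]
Step 12: insert st at [1, 9] -> counters=[0,4,0,0,2,0,0,0,0,4,2]
Step 13: delete tvp at [4, 10] -> counters=[0,4,0,0,1,0,0,0,0,4,1]
Step 14: insert st at [1, 9] -> counters=[0,5,0,0,1,0,0,0,0,5,1]
Step 15: insert tvp at [4, 10] -> counters=[0,5,0,0,2,0,0,0,0,5,2]
Step 16: delete st at [1, 9] -> counters=[0,4,0,0,2,0,0,0,0,4,2]
Step 17: insert h at [2, 4] -> counters=[0,4,1,0,3,0,0,0,0,4,2]
Step 18: delete tvp at [4, 10] -> counters=[0,4,1,0,2,0,0,0,0,4,1]
Step 19: insert h at [2, 4] -> counters=[0,4,2,0,3,0,0,0,0,4,1]
Step 20: insert tvp at [4, 10] -> counters=[0,4,2,0,4,0,0,0,0,4,2]
Step 21: delete st at [1, 9] -> counters=[0,3,2,0,4,0,0,0,0,3,2]
Step 22: delete st at [1, 9] -> counters=[0,2,2,0,4,0,0,0,0,2,2]
Step 23: delete h at [2, 4] -> counters=[0,2,1,0,3,0,0,0,0,2,2]
Step 24: delete st at [1, 9] -> counters=[0,1,1,0,3,0,0,0,0,1,2]
Step 25: delete h at [2, 4] -> counters=[0,1,0,0,2,0,0,0,0,1,2]
Step 26: delete st at [1, 9] -> counters=[0,0,0,0,2,0,0,0,0,0,2]
Step 27: delete tvp at [4, 10] -> counters=[0,0,0,0,1,0,0,0,0,0,1]
Step 28: delete tvp at [4, 10] -> counters=[0,0,0,0,0,0,0,0,0,0,0]
Step 29: insert st at [1, 9] -> counters=[0,1,0,0,0,0,0,0,0,1,0]
Step 30: insert h at [2, 4] -> counters=[0,1,1,0,1,0,0,0,0,1,0]
Final counters=[0,1,1,0,1,0,0,0,0,1,0] -> 4 nonzero

Answer: 4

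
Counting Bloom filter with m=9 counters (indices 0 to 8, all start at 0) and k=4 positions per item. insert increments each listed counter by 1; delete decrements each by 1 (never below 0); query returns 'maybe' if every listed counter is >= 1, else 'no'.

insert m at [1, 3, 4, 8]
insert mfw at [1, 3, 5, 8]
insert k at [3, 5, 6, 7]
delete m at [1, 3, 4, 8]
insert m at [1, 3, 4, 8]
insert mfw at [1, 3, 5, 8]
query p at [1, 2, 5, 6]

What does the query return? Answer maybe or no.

Answer: no

Derivation:
Step 1: insert m at [1, 3, 4, 8] -> counters=[0,1,0,1,1,0,0,0,1]
Step 2: insert mfw at [1, 3, 5, 8] -> counters=[0,2,0,2,1,1,0,0,2]
Step 3: insert k at [3, 5, 6, 7] -> counters=[0,2,0,3,1,2,1,1,2]
Step 4: delete m at [1, 3, 4, 8] -> counters=[0,1,0,2,0,2,1,1,1]
Step 5: insert m at [1, 3, 4, 8] -> counters=[0,2,0,3,1,2,1,1,2]
Step 6: insert mfw at [1, 3, 5, 8] -> counters=[0,3,0,4,1,3,1,1,3]
Query p: check counters[1]=3 counters[2]=0 counters[5]=3 counters[6]=1 -> no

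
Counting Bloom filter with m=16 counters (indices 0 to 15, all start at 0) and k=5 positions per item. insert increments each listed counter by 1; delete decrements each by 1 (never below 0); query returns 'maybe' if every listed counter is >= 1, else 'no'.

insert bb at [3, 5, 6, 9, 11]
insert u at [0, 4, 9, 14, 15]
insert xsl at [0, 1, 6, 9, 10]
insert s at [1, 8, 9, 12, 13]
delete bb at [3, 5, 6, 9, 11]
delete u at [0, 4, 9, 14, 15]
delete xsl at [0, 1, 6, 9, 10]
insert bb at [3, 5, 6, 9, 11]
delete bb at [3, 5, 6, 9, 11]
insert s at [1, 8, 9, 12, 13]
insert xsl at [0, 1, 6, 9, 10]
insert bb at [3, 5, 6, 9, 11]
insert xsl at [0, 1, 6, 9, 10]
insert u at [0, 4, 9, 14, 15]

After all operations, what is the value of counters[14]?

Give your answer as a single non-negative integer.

Step 1: insert bb at [3, 5, 6, 9, 11] -> counters=[0,0,0,1,0,1,1,0,0,1,0,1,0,0,0,0]
Step 2: insert u at [0, 4, 9, 14, 15] -> counters=[1,0,0,1,1,1,1,0,0,2,0,1,0,0,1,1]
Step 3: insert xsl at [0, 1, 6, 9, 10] -> counters=[2,1,0,1,1,1,2,0,0,3,1,1,0,0,1,1]
Step 4: insert s at [1, 8, 9, 12, 13] -> counters=[2,2,0,1,1,1,2,0,1,4,1,1,1,1,1,1]
Step 5: delete bb at [3, 5, 6, 9, 11] -> counters=[2,2,0,0,1,0,1,0,1,3,1,0,1,1,1,1]
Step 6: delete u at [0, 4, 9, 14, 15] -> counters=[1,2,0,0,0,0,1,0,1,2,1,0,1,1,0,0]
Step 7: delete xsl at [0, 1, 6, 9, 10] -> counters=[0,1,0,0,0,0,0,0,1,1,0,0,1,1,0,0]
Step 8: insert bb at [3, 5, 6, 9, 11] -> counters=[0,1,0,1,0,1,1,0,1,2,0,1,1,1,0,0]
Step 9: delete bb at [3, 5, 6, 9, 11] -> counters=[0,1,0,0,0,0,0,0,1,1,0,0,1,1,0,0]
Step 10: insert s at [1, 8, 9, 12, 13] -> counters=[0,2,0,0,0,0,0,0,2,2,0,0,2,2,0,0]
Step 11: insert xsl at [0, 1, 6, 9, 10] -> counters=[1,3,0,0,0,0,1,0,2,3,1,0,2,2,0,0]
Step 12: insert bb at [3, 5, 6, 9, 11] -> counters=[1,3,0,1,0,1,2,0,2,4,1,1,2,2,0,0]
Step 13: insert xsl at [0, 1, 6, 9, 10] -> counters=[2,4,0,1,0,1,3,0,2,5,2,1,2,2,0,0]
Step 14: insert u at [0, 4, 9, 14, 15] -> counters=[3,4,0,1,1,1,3,0,2,6,2,1,2,2,1,1]
Final counters=[3,4,0,1,1,1,3,0,2,6,2,1,2,2,1,1] -> counters[14]=1

Answer: 1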